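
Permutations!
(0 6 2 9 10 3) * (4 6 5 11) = [5, 1, 9, 0, 6, 11, 2, 7, 8, 10, 3, 4] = (0 5 11 4 6 2 9 10 3)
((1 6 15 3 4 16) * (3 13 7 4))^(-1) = ((1 6 15 13 7 4 16))^(-1) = (1 16 4 7 13 15 6)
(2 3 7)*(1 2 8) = (1 2 3 7 8) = [0, 2, 3, 7, 4, 5, 6, 8, 1]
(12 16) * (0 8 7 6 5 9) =[8, 1, 2, 3, 4, 9, 5, 6, 7, 0, 10, 11, 16, 13, 14, 15, 12] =(0 8 7 6 5 9)(12 16)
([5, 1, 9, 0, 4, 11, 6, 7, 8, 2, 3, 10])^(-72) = (0 10 5 3 11)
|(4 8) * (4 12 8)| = 2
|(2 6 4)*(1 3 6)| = 5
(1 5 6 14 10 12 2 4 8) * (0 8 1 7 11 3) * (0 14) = (0 8 7 11 3 14 10 12 2 4 1 5 6) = [8, 5, 4, 14, 1, 6, 0, 11, 7, 9, 12, 3, 2, 13, 10]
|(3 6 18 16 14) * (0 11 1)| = 15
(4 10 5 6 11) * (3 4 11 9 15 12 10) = [0, 1, 2, 4, 3, 6, 9, 7, 8, 15, 5, 11, 10, 13, 14, 12] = (3 4)(5 6 9 15 12 10)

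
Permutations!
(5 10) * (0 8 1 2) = (0 8 1 2)(5 10) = [8, 2, 0, 3, 4, 10, 6, 7, 1, 9, 5]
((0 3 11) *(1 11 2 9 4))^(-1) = (0 11 1 4 9 2 3)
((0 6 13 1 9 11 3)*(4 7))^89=((0 6 13 1 9 11 3)(4 7))^89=(0 11 1 6 3 9 13)(4 7)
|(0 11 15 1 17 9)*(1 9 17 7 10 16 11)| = |(17)(0 1 7 10 16 11 15 9)| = 8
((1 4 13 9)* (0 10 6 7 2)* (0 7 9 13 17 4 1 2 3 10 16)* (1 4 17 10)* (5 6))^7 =((17)(0 16)(1 4 10 5 6 9 2 7 3))^7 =(17)(0 16)(1 7 9 5 4 3 2 6 10)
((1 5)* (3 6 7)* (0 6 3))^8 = (0 7 6)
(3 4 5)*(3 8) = [0, 1, 2, 4, 5, 8, 6, 7, 3] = (3 4 5 8)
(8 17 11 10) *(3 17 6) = (3 17 11 10 8 6) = [0, 1, 2, 17, 4, 5, 3, 7, 6, 9, 8, 10, 12, 13, 14, 15, 16, 11]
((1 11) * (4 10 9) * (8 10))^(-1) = (1 11)(4 9 10 8)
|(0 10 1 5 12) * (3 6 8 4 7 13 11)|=35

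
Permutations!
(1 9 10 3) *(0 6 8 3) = (0 6 8 3 1 9 10) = [6, 9, 2, 1, 4, 5, 8, 7, 3, 10, 0]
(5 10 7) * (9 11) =[0, 1, 2, 3, 4, 10, 6, 5, 8, 11, 7, 9] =(5 10 7)(9 11)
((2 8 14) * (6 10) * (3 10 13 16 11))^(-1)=((2 8 14)(3 10 6 13 16 11))^(-1)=(2 14 8)(3 11 16 13 6 10)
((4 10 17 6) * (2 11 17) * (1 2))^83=(1 10 4 6 17 11 2)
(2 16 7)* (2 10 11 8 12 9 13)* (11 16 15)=(2 15 11 8 12 9 13)(7 10 16)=[0, 1, 15, 3, 4, 5, 6, 10, 12, 13, 16, 8, 9, 2, 14, 11, 7]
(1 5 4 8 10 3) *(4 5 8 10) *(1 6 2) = [0, 8, 1, 6, 10, 5, 2, 7, 4, 9, 3] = (1 8 4 10 3 6 2)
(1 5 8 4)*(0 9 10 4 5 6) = (0 9 10 4 1 6)(5 8) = [9, 6, 2, 3, 1, 8, 0, 7, 5, 10, 4]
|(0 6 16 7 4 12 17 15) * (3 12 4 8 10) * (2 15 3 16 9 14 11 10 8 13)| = 33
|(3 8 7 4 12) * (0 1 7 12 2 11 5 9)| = |(0 1 7 4 2 11 5 9)(3 8 12)| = 24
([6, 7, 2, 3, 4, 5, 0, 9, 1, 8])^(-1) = (0 6)(1 8 9 7)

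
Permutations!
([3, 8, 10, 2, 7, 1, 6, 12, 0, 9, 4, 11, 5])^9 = [8, 5, 3, 0, 10, 12, 6, 4, 1, 9, 2, 11, 7]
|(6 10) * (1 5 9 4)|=4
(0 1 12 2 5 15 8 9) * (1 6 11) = (0 6 11 1 12 2 5 15 8 9) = [6, 12, 5, 3, 4, 15, 11, 7, 9, 0, 10, 1, 2, 13, 14, 8]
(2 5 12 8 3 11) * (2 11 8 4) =(2 5 12 4)(3 8) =[0, 1, 5, 8, 2, 12, 6, 7, 3, 9, 10, 11, 4]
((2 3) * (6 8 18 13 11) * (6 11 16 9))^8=(6 18 16)(8 13 9)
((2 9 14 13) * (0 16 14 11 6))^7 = (0 6 11 9 2 13 14 16)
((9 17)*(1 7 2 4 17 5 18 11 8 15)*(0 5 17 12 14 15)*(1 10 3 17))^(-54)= (0 5 18 11 8)(1 7 2 4 12 14 15 10 3 17 9)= ((0 5 18 11 8)(1 7 2 4 12 14 15 10 3 17 9))^(-54)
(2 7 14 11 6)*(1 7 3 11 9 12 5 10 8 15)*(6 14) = [0, 7, 3, 11, 4, 10, 2, 6, 15, 12, 8, 14, 5, 13, 9, 1] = (1 7 6 2 3 11 14 9 12 5 10 8 15)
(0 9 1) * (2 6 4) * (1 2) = (0 9 2 6 4 1) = [9, 0, 6, 3, 1, 5, 4, 7, 8, 2]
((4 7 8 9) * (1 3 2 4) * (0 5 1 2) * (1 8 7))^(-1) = (0 3 1 4 2 9 8 5)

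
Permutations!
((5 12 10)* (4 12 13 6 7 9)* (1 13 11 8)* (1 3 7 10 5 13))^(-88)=(6 13 10)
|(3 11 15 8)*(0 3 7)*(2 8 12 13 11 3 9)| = |(0 9 2 8 7)(11 15 12 13)| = 20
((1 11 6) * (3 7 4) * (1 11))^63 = (6 11) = ((3 7 4)(6 11))^63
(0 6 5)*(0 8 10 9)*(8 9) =(0 6 5 9)(8 10) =[6, 1, 2, 3, 4, 9, 5, 7, 10, 0, 8]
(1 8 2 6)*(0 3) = (0 3)(1 8 2 6) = [3, 8, 6, 0, 4, 5, 1, 7, 2]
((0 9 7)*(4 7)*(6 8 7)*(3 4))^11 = ((0 9 3 4 6 8 7))^11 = (0 6 9 8 3 7 4)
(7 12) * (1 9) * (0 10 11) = (0 10 11)(1 9)(7 12) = [10, 9, 2, 3, 4, 5, 6, 12, 8, 1, 11, 0, 7]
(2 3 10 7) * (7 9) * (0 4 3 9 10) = (10)(0 4 3)(2 9 7) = [4, 1, 9, 0, 3, 5, 6, 2, 8, 7, 10]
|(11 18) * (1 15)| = |(1 15)(11 18)| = 2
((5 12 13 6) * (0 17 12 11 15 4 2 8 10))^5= ((0 17 12 13 6 5 11 15 4 2 8 10))^5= (0 5 8 13 4 17 11 10 6 2 12 15)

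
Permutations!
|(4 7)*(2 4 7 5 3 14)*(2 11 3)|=3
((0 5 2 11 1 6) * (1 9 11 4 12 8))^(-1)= (0 6 1 8 12 4 2 5)(9 11)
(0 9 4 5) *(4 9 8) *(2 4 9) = (0 8 9 2 4 5) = [8, 1, 4, 3, 5, 0, 6, 7, 9, 2]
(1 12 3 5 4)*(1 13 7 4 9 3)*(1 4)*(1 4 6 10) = (1 12 6 10)(3 5 9)(4 13 7) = [0, 12, 2, 5, 13, 9, 10, 4, 8, 3, 1, 11, 6, 7]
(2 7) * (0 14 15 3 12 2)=(0 14 15 3 12 2 7)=[14, 1, 7, 12, 4, 5, 6, 0, 8, 9, 10, 11, 2, 13, 15, 3]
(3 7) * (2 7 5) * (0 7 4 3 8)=(0 7 8)(2 4 3 5)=[7, 1, 4, 5, 3, 2, 6, 8, 0]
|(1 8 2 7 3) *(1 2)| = 6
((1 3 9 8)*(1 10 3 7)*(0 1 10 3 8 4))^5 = (0 3 7 4 8 1 9 10)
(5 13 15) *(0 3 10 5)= (0 3 10 5 13 15)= [3, 1, 2, 10, 4, 13, 6, 7, 8, 9, 5, 11, 12, 15, 14, 0]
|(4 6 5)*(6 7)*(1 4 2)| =|(1 4 7 6 5 2)| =6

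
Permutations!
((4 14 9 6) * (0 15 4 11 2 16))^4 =(0 9 16 14 2 4 11 15 6)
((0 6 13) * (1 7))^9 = ((0 6 13)(1 7))^9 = (13)(1 7)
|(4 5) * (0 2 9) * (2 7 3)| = 10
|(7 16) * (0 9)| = 2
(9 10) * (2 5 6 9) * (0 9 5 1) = [9, 0, 1, 3, 4, 6, 5, 7, 8, 10, 2] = (0 9 10 2 1)(5 6)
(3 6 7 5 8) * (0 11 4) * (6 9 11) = [6, 1, 2, 9, 0, 8, 7, 5, 3, 11, 10, 4] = (0 6 7 5 8 3 9 11 4)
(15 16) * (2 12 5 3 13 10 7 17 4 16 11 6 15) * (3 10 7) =[0, 1, 12, 13, 16, 10, 15, 17, 8, 9, 3, 6, 5, 7, 14, 11, 2, 4] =(2 12 5 10 3 13 7 17 4 16)(6 15 11)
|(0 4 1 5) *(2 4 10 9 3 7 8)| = 10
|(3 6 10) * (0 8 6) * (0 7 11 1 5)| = |(0 8 6 10 3 7 11 1 5)| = 9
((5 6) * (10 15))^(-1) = (5 6)(10 15)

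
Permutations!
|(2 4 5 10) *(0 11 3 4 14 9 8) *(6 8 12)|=|(0 11 3 4 5 10 2 14 9 12 6 8)|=12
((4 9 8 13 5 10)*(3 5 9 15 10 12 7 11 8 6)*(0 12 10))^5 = (0 13 10 7 6 15 8 5 12 9 4 11 3)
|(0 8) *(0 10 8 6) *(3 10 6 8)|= |(0 8 6)(3 10)|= 6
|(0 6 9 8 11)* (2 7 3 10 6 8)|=6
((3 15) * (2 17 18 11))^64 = (18)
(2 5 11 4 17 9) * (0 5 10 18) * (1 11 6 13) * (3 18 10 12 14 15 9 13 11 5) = (0 3 18)(1 5 6 11 4 17 13)(2 12 14 15 9) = [3, 5, 12, 18, 17, 6, 11, 7, 8, 2, 10, 4, 14, 1, 15, 9, 16, 13, 0]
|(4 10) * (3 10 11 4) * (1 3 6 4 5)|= |(1 3 10 6 4 11 5)|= 7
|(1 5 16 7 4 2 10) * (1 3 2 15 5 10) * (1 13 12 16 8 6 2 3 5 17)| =|(1 10 5 8 6 2 13 12 16 7 4 15 17)| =13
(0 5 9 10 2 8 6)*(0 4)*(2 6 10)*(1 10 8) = (0 5 9 2 1 10 6 4) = [5, 10, 1, 3, 0, 9, 4, 7, 8, 2, 6]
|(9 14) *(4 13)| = |(4 13)(9 14)| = 2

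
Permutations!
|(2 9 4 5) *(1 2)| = 5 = |(1 2 9 4 5)|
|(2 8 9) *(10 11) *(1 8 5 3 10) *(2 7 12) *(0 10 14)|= |(0 10 11 1 8 9 7 12 2 5 3 14)|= 12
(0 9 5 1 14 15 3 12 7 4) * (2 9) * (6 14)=(0 2 9 5 1 6 14 15 3 12 7 4)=[2, 6, 9, 12, 0, 1, 14, 4, 8, 5, 10, 11, 7, 13, 15, 3]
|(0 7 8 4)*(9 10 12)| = 12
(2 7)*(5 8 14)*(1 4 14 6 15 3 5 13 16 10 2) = [0, 4, 7, 5, 14, 8, 15, 1, 6, 9, 2, 11, 12, 16, 13, 3, 10] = (1 4 14 13 16 10 2 7)(3 5 8 6 15)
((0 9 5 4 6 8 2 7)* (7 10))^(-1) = ((0 9 5 4 6 8 2 10 7))^(-1) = (0 7 10 2 8 6 4 5 9)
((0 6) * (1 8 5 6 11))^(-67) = ((0 11 1 8 5 6))^(-67) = (0 6 5 8 1 11)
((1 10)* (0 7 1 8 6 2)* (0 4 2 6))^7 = ((0 7 1 10 8)(2 4))^7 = (0 1 8 7 10)(2 4)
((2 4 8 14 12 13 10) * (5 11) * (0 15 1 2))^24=(0 4 13 1 14)(2 12 15 8 10)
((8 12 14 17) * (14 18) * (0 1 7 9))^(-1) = (0 9 7 1)(8 17 14 18 12)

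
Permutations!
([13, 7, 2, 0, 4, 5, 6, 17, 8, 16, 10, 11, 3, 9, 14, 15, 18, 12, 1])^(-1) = [3, 18, 2, 12, 4, 5, 6, 1, 8, 13, 10, 11, 17, 0, 14, 15, 9, 7, 16]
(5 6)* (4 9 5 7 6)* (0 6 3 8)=(0 6 7 3 8)(4 9 5)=[6, 1, 2, 8, 9, 4, 7, 3, 0, 5]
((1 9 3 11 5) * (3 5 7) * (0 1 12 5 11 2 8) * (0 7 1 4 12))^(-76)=(12)(1 11 9)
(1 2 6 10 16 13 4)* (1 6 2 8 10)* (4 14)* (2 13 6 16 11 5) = (1 8 10 11 5 2 13 14 4 16 6) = [0, 8, 13, 3, 16, 2, 1, 7, 10, 9, 11, 5, 12, 14, 4, 15, 6]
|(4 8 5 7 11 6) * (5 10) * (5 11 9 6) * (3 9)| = 9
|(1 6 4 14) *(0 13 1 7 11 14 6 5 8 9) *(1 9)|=6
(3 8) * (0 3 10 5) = (0 3 8 10 5) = [3, 1, 2, 8, 4, 0, 6, 7, 10, 9, 5]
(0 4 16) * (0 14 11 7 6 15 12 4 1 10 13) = [1, 10, 2, 3, 16, 5, 15, 6, 8, 9, 13, 7, 4, 0, 11, 12, 14] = (0 1 10 13)(4 16 14 11 7 6 15 12)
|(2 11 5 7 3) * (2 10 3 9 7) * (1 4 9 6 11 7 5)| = 8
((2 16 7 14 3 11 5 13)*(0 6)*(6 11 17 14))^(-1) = (0 6 7 16 2 13 5 11)(3 14 17)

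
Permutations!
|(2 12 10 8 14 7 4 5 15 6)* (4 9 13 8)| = |(2 12 10 4 5 15 6)(7 9 13 8 14)| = 35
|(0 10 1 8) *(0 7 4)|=6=|(0 10 1 8 7 4)|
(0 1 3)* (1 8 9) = (0 8 9 1 3) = [8, 3, 2, 0, 4, 5, 6, 7, 9, 1]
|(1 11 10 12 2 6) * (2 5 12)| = 10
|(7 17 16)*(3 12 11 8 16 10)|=8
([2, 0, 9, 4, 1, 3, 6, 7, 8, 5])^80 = [5, 9, 3, 0, 2, 1, 6, 7, 8, 4]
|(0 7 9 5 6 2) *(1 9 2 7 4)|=|(0 4 1 9 5 6 7 2)|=8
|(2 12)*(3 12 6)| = 4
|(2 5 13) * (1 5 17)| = |(1 5 13 2 17)| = 5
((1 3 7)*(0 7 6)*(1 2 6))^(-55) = (0 7 2 6)(1 3)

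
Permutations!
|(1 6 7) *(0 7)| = 4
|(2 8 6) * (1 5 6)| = 5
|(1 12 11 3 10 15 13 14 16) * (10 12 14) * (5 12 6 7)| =|(1 14 16)(3 6 7 5 12 11)(10 15 13)| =6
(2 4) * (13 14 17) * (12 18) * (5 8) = (2 4)(5 8)(12 18)(13 14 17) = [0, 1, 4, 3, 2, 8, 6, 7, 5, 9, 10, 11, 18, 14, 17, 15, 16, 13, 12]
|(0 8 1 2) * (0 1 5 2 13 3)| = |(0 8 5 2 1 13 3)| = 7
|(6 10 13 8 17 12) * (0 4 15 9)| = 12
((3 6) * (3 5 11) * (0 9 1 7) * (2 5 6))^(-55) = ((0 9 1 7)(2 5 11 3))^(-55) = (0 9 1 7)(2 5 11 3)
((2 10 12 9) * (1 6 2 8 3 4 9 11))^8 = (1 2 12)(6 10 11)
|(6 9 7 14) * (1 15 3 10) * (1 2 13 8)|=|(1 15 3 10 2 13 8)(6 9 7 14)|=28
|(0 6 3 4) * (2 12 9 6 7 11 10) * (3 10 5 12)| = |(0 7 11 5 12 9 6 10 2 3 4)| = 11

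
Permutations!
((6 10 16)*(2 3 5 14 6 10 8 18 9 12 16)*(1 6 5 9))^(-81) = (1 18 8 6)(2 12)(3 16)(5 14)(9 10)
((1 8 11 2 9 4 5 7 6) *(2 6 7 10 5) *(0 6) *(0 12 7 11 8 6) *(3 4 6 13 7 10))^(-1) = ((1 13 7 11 12 10 5 3 4 2 9 6))^(-1) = (1 6 9 2 4 3 5 10 12 11 7 13)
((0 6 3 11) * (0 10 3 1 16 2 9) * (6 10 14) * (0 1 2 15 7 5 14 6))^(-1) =(0 14 5 7 15 16 1 9 2 6 11 3 10)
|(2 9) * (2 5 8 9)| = |(5 8 9)| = 3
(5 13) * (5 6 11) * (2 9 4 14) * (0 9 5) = (0 9 4 14 2 5 13 6 11) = [9, 1, 5, 3, 14, 13, 11, 7, 8, 4, 10, 0, 12, 6, 2]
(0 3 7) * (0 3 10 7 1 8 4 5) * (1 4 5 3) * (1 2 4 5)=(0 10 7 2 4 3 5)(1 8)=[10, 8, 4, 5, 3, 0, 6, 2, 1, 9, 7]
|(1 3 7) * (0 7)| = |(0 7 1 3)| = 4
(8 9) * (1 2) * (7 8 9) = (9)(1 2)(7 8) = [0, 2, 1, 3, 4, 5, 6, 8, 7, 9]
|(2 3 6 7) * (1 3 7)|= |(1 3 6)(2 7)|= 6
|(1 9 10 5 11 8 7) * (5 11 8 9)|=12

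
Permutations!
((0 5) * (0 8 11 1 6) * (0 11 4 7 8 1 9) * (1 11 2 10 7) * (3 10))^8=(11)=((0 5 11 9)(1 6 2 3 10 7 8 4))^8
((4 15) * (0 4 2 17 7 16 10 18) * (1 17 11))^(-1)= ((0 4 15 2 11 1 17 7 16 10 18))^(-1)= (0 18 10 16 7 17 1 11 2 15 4)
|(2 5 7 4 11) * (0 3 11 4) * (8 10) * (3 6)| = 14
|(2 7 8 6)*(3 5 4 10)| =|(2 7 8 6)(3 5 4 10)| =4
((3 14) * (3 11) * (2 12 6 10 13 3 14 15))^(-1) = ((2 12 6 10 13 3 15)(11 14))^(-1) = (2 15 3 13 10 6 12)(11 14)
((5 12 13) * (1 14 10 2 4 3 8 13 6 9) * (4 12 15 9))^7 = (1 3 14 8 10 13 2 5 12 15 6 9 4)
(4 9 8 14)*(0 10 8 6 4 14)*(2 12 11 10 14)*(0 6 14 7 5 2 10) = [7, 1, 12, 3, 9, 2, 4, 5, 6, 14, 8, 0, 11, 13, 10] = (0 7 5 2 12 11)(4 9 14 10 8 6)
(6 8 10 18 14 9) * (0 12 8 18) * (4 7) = [12, 1, 2, 3, 7, 5, 18, 4, 10, 6, 0, 11, 8, 13, 9, 15, 16, 17, 14] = (0 12 8 10)(4 7)(6 18 14 9)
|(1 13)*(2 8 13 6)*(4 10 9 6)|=|(1 4 10 9 6 2 8 13)|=8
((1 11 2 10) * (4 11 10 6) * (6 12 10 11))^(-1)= (1 10 12 2 11)(4 6)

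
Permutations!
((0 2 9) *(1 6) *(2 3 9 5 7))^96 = (9)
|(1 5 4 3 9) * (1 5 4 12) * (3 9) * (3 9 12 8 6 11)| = |(1 4 12)(3 9 5 8 6 11)| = 6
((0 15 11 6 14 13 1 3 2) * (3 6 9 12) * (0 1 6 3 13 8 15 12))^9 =((0 12 13 6 14 8 15 11 9)(1 3 2))^9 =(15)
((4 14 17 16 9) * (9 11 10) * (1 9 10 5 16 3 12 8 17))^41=((1 9 4 14)(3 12 8 17)(5 16 11))^41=(1 9 4 14)(3 12 8 17)(5 11 16)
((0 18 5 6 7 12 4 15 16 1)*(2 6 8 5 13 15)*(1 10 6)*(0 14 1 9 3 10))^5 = ((0 18 13 15 16)(1 14)(2 9 3 10 6 7 12 4)(5 8))^5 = (18)(1 14)(2 7 3 4 6 9 12 10)(5 8)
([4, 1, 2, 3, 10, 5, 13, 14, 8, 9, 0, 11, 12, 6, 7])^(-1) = [10, 1, 2, 3, 0, 5, 13, 14, 8, 9, 4, 11, 12, 6, 7]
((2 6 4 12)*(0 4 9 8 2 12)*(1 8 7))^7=((12)(0 4)(1 8 2 6 9 7))^7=(12)(0 4)(1 8 2 6 9 7)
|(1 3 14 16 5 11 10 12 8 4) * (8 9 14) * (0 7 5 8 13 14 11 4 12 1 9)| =14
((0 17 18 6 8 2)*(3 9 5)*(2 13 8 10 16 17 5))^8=(0 9 5 2 3)(6 17 10 18 16)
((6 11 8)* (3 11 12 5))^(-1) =((3 11 8 6 12 5))^(-1) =(3 5 12 6 8 11)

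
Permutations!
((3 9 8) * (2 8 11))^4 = ((2 8 3 9 11))^4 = (2 11 9 3 8)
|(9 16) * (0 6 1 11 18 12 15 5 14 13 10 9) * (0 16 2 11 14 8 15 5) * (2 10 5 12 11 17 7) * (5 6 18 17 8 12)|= 8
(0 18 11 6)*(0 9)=(0 18 11 6 9)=[18, 1, 2, 3, 4, 5, 9, 7, 8, 0, 10, 6, 12, 13, 14, 15, 16, 17, 11]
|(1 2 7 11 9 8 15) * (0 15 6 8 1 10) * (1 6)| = 21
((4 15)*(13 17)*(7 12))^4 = (17)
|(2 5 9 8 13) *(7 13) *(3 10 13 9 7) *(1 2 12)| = 10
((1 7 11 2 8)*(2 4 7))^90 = (11)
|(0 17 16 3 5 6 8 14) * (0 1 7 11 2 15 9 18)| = |(0 17 16 3 5 6 8 14 1 7 11 2 15 9 18)| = 15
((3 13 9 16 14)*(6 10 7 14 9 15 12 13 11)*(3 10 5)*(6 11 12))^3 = (3 15)(5 13)(6 12)(9 16)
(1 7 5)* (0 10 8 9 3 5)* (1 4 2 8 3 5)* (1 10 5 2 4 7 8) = (0 5 7)(1 8 9 2)(3 10) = [5, 8, 1, 10, 4, 7, 6, 0, 9, 2, 3]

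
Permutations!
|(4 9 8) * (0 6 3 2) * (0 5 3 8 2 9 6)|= 12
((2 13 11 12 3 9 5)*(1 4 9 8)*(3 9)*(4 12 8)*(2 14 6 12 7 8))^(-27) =((1 7 8)(2 13 11)(3 4)(5 14 6 12 9))^(-27) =(3 4)(5 12 14 9 6)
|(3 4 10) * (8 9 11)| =|(3 4 10)(8 9 11)| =3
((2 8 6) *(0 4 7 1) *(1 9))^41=((0 4 7 9 1)(2 8 6))^41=(0 4 7 9 1)(2 6 8)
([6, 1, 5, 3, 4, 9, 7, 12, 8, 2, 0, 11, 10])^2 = (0 7 10 6 12)(2 9 5)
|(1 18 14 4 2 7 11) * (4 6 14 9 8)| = 8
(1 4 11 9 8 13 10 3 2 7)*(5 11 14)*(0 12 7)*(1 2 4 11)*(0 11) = (0 12 7 2 11 9 8 13 10 3 4 14 5 1) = [12, 0, 11, 4, 14, 1, 6, 2, 13, 8, 3, 9, 7, 10, 5]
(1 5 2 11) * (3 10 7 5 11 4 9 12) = (1 11)(2 4 9 12 3 10 7 5) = [0, 11, 4, 10, 9, 2, 6, 5, 8, 12, 7, 1, 3]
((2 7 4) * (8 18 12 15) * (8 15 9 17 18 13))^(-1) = ((2 7 4)(8 13)(9 17 18 12))^(-1) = (2 4 7)(8 13)(9 12 18 17)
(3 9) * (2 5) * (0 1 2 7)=(0 1 2 5 7)(3 9)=[1, 2, 5, 9, 4, 7, 6, 0, 8, 3]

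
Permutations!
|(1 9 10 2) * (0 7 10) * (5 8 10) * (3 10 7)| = |(0 3 10 2 1 9)(5 8 7)| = 6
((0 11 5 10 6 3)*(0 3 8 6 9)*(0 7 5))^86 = (11)(5 9)(7 10) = ((0 11)(5 10 9 7)(6 8))^86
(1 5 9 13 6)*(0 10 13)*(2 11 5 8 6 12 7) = (0 10 13 12 7 2 11 5 9)(1 8 6) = [10, 8, 11, 3, 4, 9, 1, 2, 6, 0, 13, 5, 7, 12]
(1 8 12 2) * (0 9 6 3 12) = (0 9 6 3 12 2 1 8) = [9, 8, 1, 12, 4, 5, 3, 7, 0, 6, 10, 11, 2]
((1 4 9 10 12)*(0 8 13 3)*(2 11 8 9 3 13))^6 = ((13)(0 9 10 12 1 4 3)(2 11 8))^6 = (13)(0 3 4 1 12 10 9)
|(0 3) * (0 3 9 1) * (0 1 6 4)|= 4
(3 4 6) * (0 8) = (0 8)(3 4 6) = [8, 1, 2, 4, 6, 5, 3, 7, 0]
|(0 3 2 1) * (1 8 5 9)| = 7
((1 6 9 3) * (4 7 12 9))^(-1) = ((1 6 4 7 12 9 3))^(-1) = (1 3 9 12 7 4 6)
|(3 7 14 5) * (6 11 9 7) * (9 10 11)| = |(3 6 9 7 14 5)(10 11)| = 6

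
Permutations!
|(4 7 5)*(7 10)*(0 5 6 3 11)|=|(0 5 4 10 7 6 3 11)|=8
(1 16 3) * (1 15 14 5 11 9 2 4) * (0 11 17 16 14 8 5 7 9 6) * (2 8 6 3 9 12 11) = [2, 14, 4, 15, 1, 17, 0, 12, 5, 8, 10, 3, 11, 13, 7, 6, 9, 16] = (0 2 4 1 14 7 12 11 3 15 6)(5 17 16 9 8)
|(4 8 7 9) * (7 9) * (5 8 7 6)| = 6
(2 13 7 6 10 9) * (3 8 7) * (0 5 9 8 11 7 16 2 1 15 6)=(0 5 9 1 15 6 10 8 16 2 13 3 11 7)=[5, 15, 13, 11, 4, 9, 10, 0, 16, 1, 8, 7, 12, 3, 14, 6, 2]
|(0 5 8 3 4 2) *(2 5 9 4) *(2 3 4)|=3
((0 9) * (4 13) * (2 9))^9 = (4 13)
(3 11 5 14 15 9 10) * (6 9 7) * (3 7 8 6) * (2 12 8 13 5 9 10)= (2 12 8 6 10 7 3 11 9)(5 14 15 13)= [0, 1, 12, 11, 4, 14, 10, 3, 6, 2, 7, 9, 8, 5, 15, 13]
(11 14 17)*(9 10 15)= (9 10 15)(11 14 17)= [0, 1, 2, 3, 4, 5, 6, 7, 8, 10, 15, 14, 12, 13, 17, 9, 16, 11]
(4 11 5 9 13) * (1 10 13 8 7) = (1 10 13 4 11 5 9 8 7) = [0, 10, 2, 3, 11, 9, 6, 1, 7, 8, 13, 5, 12, 4]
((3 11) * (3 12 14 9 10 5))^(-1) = ((3 11 12 14 9 10 5))^(-1) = (3 5 10 9 14 12 11)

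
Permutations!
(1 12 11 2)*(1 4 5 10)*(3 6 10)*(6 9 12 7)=(1 7 6 10)(2 4 5 3 9 12 11)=[0, 7, 4, 9, 5, 3, 10, 6, 8, 12, 1, 2, 11]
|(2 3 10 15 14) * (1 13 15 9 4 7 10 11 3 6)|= 12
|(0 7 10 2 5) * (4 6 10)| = 7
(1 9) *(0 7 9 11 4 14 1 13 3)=(0 7 9 13 3)(1 11 4 14)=[7, 11, 2, 0, 14, 5, 6, 9, 8, 13, 10, 4, 12, 3, 1]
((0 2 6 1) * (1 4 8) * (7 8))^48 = (0 1 8 7 4 6 2)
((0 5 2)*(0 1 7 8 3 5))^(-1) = (1 2 5 3 8 7)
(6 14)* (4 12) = (4 12)(6 14) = [0, 1, 2, 3, 12, 5, 14, 7, 8, 9, 10, 11, 4, 13, 6]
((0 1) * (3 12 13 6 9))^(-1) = ((0 1)(3 12 13 6 9))^(-1) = (0 1)(3 9 6 13 12)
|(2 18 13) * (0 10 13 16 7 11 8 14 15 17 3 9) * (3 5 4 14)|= |(0 10 13 2 18 16 7 11 8 3 9)(4 14 15 17 5)|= 55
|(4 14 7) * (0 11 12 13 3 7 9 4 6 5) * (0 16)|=9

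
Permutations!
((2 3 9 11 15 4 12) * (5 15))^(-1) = (2 12 4 15 5 11 9 3)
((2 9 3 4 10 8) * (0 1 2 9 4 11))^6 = ((0 1 2 4 10 8 9 3 11))^6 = (0 9 4)(1 3 10)(2 11 8)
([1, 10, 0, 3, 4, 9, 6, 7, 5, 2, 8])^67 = (0 5 1 9 10 2 8)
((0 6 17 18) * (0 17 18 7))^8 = (0 17 6 7 18)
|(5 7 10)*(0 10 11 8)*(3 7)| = 7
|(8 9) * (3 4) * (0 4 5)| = 4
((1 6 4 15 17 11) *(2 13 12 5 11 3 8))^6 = ((1 6 4 15 17 3 8 2 13 12 5 11))^6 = (1 8)(2 6)(3 11)(4 13)(5 17)(12 15)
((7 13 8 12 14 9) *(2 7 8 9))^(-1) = ((2 7 13 9 8 12 14))^(-1) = (2 14 12 8 9 13 7)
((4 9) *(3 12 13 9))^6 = ((3 12 13 9 4))^6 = (3 12 13 9 4)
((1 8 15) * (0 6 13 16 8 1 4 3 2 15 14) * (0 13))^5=((0 6)(2 15 4 3)(8 14 13 16))^5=(0 6)(2 15 4 3)(8 14 13 16)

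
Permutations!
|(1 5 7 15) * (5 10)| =|(1 10 5 7 15)| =5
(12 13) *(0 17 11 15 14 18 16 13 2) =(0 17 11 15 14 18 16 13 12 2) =[17, 1, 0, 3, 4, 5, 6, 7, 8, 9, 10, 15, 2, 12, 18, 14, 13, 11, 16]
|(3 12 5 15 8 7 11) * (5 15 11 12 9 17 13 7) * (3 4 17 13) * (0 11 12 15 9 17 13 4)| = |(0 11)(3 17)(4 13 7 15 8 5 12 9)| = 8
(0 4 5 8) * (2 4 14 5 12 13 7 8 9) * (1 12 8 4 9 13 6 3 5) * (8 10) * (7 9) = (0 14 1 12 6 3 5 13 9 2 7 4 10 8) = [14, 12, 7, 5, 10, 13, 3, 4, 0, 2, 8, 11, 6, 9, 1]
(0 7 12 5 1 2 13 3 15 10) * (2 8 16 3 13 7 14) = (0 14 2 7 12 5 1 8 16 3 15 10) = [14, 8, 7, 15, 4, 1, 6, 12, 16, 9, 0, 11, 5, 13, 2, 10, 3]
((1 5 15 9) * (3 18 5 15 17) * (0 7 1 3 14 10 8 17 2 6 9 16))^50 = ((0 7 1 15 16)(2 6 9 3 18 5)(8 17 14 10))^50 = (2 9 18)(3 5 6)(8 14)(10 17)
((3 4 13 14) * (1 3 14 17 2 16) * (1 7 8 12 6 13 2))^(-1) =((1 3 4 2 16 7 8 12 6 13 17))^(-1) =(1 17 13 6 12 8 7 16 2 4 3)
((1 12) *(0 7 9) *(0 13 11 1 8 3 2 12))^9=(0 13)(1 9)(2 12 8 3)(7 11)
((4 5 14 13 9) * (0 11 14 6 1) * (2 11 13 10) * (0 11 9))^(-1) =(0 13)(1 6 5 4 9 2 10 14 11)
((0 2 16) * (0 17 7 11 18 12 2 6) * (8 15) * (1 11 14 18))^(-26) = ((0 6)(1 11)(2 16 17 7 14 18 12)(8 15))^(-26) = (2 17 14 12 16 7 18)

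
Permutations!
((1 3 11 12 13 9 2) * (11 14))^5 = (1 13 14 2 12 3 9 11)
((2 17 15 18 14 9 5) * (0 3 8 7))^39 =(0 7 8 3)(2 14 17 9 15 5 18)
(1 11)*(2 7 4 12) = (1 11)(2 7 4 12) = [0, 11, 7, 3, 12, 5, 6, 4, 8, 9, 10, 1, 2]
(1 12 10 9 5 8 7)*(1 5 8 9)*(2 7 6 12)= (1 2 7 5 9 8 6 12 10)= [0, 2, 7, 3, 4, 9, 12, 5, 6, 8, 1, 11, 10]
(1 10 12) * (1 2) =(1 10 12 2) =[0, 10, 1, 3, 4, 5, 6, 7, 8, 9, 12, 11, 2]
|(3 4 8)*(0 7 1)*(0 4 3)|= |(0 7 1 4 8)|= 5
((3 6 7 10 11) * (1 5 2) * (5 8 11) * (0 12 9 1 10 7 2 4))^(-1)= ((0 12 9 1 8 11 3 6 2 10 5 4))^(-1)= (0 4 5 10 2 6 3 11 8 1 9 12)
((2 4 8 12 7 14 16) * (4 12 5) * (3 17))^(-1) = ((2 12 7 14 16)(3 17)(4 8 5))^(-1) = (2 16 14 7 12)(3 17)(4 5 8)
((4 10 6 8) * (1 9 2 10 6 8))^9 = (1 2 8 6 9 10 4)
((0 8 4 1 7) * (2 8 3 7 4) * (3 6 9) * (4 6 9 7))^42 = ((0 9 3 4 1 6 7)(2 8))^42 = (9)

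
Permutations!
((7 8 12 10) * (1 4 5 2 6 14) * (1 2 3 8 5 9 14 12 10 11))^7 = (1 11 12 6 2 14 9 4)(3 10 5 8 7)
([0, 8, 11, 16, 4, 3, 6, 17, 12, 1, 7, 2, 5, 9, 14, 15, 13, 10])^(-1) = [0, 9, 11, 5, 4, 12, 6, 10, 1, 13, 17, 2, 8, 16, 14, 15, 3, 7]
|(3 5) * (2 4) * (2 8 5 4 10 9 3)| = |(2 10 9 3 4 8 5)| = 7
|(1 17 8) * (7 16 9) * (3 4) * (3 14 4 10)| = |(1 17 8)(3 10)(4 14)(7 16 9)| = 6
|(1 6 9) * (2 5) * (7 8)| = 6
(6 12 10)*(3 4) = (3 4)(6 12 10) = [0, 1, 2, 4, 3, 5, 12, 7, 8, 9, 6, 11, 10]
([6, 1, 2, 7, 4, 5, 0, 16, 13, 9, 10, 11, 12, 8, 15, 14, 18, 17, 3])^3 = (0 6)(3 18 16 7)(8 13)(14 15)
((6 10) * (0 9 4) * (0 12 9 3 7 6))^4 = ((0 3 7 6 10)(4 12 9))^4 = (0 10 6 7 3)(4 12 9)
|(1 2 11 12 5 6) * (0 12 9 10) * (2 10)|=6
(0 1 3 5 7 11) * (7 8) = (0 1 3 5 8 7 11) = [1, 3, 2, 5, 4, 8, 6, 11, 7, 9, 10, 0]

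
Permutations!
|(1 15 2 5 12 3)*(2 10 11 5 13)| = 14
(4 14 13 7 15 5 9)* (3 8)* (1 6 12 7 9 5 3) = (1 6 12 7 15 3 8)(4 14 13 9) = [0, 6, 2, 8, 14, 5, 12, 15, 1, 4, 10, 11, 7, 9, 13, 3]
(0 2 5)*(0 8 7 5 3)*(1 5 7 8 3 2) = [1, 5, 2, 0, 4, 3, 6, 7, 8] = (8)(0 1 5 3)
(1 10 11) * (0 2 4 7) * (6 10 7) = (0 2 4 6 10 11 1 7) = [2, 7, 4, 3, 6, 5, 10, 0, 8, 9, 11, 1]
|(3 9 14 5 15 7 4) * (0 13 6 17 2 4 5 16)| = |(0 13 6 17 2 4 3 9 14 16)(5 15 7)| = 30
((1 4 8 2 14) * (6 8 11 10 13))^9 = ((1 4 11 10 13 6 8 2 14))^9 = (14)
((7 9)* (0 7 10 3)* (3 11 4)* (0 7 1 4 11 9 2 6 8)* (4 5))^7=((11)(0 1 5 4 3 7 2 6 8)(9 10))^7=(11)(0 6 7 4 1 8 2 3 5)(9 10)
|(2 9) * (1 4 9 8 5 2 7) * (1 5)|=|(1 4 9 7 5 2 8)|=7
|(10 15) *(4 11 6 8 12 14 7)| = 14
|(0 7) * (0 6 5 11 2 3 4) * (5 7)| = |(0 5 11 2 3 4)(6 7)| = 6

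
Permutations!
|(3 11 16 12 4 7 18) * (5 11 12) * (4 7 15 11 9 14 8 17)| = 36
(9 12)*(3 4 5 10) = (3 4 5 10)(9 12) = [0, 1, 2, 4, 5, 10, 6, 7, 8, 12, 3, 11, 9]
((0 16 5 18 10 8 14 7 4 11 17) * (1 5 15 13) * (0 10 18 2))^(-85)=(18)(0 2 5 1 13 15 16)(4 7 14 8 10 17 11)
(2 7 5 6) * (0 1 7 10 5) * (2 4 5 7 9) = [1, 9, 10, 3, 5, 6, 4, 0, 8, 2, 7] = (0 1 9 2 10 7)(4 5 6)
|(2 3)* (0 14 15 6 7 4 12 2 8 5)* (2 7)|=24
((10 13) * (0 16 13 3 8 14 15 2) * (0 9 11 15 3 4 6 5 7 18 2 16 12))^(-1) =((0 12)(2 9 11 15 16 13 10 4 6 5 7 18)(3 8 14))^(-1) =(0 12)(2 18 7 5 6 4 10 13 16 15 11 9)(3 14 8)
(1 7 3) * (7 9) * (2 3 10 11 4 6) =[0, 9, 3, 1, 6, 5, 2, 10, 8, 7, 11, 4] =(1 9 7 10 11 4 6 2 3)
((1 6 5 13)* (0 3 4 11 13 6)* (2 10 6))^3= (0 11)(1 4)(2 5 6 10)(3 13)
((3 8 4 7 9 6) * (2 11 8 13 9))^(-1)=(2 7 4 8 11)(3 6 9 13)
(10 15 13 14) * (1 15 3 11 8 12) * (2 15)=(1 2 15 13 14 10 3 11 8 12)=[0, 2, 15, 11, 4, 5, 6, 7, 12, 9, 3, 8, 1, 14, 10, 13]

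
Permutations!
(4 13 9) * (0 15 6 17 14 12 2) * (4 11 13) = (0 15 6 17 14 12 2)(9 11 13) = [15, 1, 0, 3, 4, 5, 17, 7, 8, 11, 10, 13, 2, 9, 12, 6, 16, 14]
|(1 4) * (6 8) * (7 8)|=|(1 4)(6 7 8)|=6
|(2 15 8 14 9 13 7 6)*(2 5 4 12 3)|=12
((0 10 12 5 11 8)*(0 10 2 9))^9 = (5 12 10 8 11)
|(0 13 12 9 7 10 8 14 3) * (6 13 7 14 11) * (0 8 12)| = |(0 7 10 12 9 14 3 8 11 6 13)| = 11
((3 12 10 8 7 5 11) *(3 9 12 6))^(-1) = (3 6)(5 7 8 10 12 9 11)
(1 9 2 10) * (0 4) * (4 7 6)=(0 7 6 4)(1 9 2 10)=[7, 9, 10, 3, 0, 5, 4, 6, 8, 2, 1]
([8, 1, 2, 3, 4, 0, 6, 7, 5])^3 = (8)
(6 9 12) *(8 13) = (6 9 12)(8 13) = [0, 1, 2, 3, 4, 5, 9, 7, 13, 12, 10, 11, 6, 8]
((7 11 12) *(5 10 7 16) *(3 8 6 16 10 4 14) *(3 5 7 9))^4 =(3 7 9 16 10 6 12 8 11)(4 14 5)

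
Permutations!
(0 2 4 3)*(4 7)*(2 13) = (0 13 2 7 4 3) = [13, 1, 7, 0, 3, 5, 6, 4, 8, 9, 10, 11, 12, 2]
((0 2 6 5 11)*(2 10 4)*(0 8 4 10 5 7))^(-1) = (0 7 6 2 4 8 11 5)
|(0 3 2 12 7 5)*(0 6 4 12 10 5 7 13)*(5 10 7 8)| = |(0 3 2 7 8 5 6 4 12 13)| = 10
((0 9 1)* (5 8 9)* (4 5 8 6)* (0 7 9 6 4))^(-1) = ((0 8 6)(1 7 9)(4 5))^(-1) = (0 6 8)(1 9 7)(4 5)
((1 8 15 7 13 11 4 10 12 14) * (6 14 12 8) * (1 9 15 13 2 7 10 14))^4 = (4 10)(8 14)(9 13)(11 15) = ((1 6)(2 7)(4 14 9 15 10 8 13 11))^4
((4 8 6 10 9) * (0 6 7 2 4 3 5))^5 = ((0 6 10 9 3 5)(2 4 8 7))^5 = (0 5 3 9 10 6)(2 4 8 7)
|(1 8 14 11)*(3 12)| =4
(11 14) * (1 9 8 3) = (1 9 8 3)(11 14) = [0, 9, 2, 1, 4, 5, 6, 7, 3, 8, 10, 14, 12, 13, 11]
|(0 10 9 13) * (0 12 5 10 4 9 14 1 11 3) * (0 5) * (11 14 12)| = |(0 4 9 13 11 3 5 10 12)(1 14)| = 18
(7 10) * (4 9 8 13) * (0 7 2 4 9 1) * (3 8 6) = (0 7 10 2 4 1)(3 8 13 9 6) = [7, 0, 4, 8, 1, 5, 3, 10, 13, 6, 2, 11, 12, 9]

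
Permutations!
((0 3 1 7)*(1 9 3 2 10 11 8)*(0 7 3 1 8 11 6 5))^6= (11)(0 2 10 6 5)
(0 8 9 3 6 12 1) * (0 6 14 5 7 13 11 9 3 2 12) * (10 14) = (0 8 3 10 14 5 7 13 11 9 2 12 1 6) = [8, 6, 12, 10, 4, 7, 0, 13, 3, 2, 14, 9, 1, 11, 5]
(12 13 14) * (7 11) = (7 11)(12 13 14) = [0, 1, 2, 3, 4, 5, 6, 11, 8, 9, 10, 7, 13, 14, 12]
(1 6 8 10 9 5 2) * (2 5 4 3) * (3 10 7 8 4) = (1 6 4 10 9 3 2)(7 8) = [0, 6, 1, 2, 10, 5, 4, 8, 7, 3, 9]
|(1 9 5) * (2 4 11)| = |(1 9 5)(2 4 11)| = 3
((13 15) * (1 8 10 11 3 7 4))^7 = ((1 8 10 11 3 7 4)(13 15))^7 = (13 15)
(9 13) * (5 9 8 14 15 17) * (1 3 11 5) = [0, 3, 2, 11, 4, 9, 6, 7, 14, 13, 10, 5, 12, 8, 15, 17, 16, 1] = (1 3 11 5 9 13 8 14 15 17)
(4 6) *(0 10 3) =(0 10 3)(4 6) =[10, 1, 2, 0, 6, 5, 4, 7, 8, 9, 3]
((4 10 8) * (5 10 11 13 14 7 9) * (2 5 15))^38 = ((2 5 10 8 4 11 13 14 7 9 15))^38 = (2 11 15 4 9 8 7 10 14 5 13)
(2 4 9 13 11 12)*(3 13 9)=[0, 1, 4, 13, 3, 5, 6, 7, 8, 9, 10, 12, 2, 11]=(2 4 3 13 11 12)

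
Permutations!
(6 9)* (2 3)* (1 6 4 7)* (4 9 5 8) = [0, 6, 3, 2, 7, 8, 5, 1, 4, 9] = (9)(1 6 5 8 4 7)(2 3)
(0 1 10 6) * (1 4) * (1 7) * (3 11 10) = (0 4 7 1 3 11 10 6) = [4, 3, 2, 11, 7, 5, 0, 1, 8, 9, 6, 10]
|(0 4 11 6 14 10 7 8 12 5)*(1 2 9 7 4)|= |(0 1 2 9 7 8 12 5)(4 11 6 14 10)|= 40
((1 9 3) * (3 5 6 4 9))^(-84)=(9)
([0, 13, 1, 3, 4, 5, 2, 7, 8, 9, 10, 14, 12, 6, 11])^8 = [0, 1, 2, 3, 4, 5, 6, 7, 8, 9, 10, 11, 12, 13, 14]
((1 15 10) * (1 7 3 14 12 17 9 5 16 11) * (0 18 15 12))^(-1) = (0 14 3 7 10 15 18)(1 11 16 5 9 17 12)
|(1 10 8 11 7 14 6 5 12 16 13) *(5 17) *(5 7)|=8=|(1 10 8 11 5 12 16 13)(6 17 7 14)|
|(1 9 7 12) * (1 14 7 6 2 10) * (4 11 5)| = 15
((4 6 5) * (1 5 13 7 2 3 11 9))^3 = ((1 5 4 6 13 7 2 3 11 9))^3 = (1 6 2 9 4 7 11 5 13 3)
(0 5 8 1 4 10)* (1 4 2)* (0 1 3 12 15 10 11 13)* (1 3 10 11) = (0 5 8 4 1 2 10 3 12 15 11 13) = [5, 2, 10, 12, 1, 8, 6, 7, 4, 9, 3, 13, 15, 0, 14, 11]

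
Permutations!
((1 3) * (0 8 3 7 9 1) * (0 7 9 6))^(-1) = ((0 8 3 7 6)(1 9))^(-1) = (0 6 7 3 8)(1 9)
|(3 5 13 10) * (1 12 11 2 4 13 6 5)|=8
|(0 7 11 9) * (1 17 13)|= |(0 7 11 9)(1 17 13)|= 12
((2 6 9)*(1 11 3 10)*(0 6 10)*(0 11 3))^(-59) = ((0 6 9 2 10 1 3 11))^(-59) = (0 1 9 11 10 6 3 2)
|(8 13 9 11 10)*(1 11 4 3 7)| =9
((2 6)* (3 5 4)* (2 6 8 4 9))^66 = (9) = ((2 8 4 3 5 9))^66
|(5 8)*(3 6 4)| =|(3 6 4)(5 8)| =6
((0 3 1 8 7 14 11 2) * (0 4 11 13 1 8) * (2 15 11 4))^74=((0 3 8 7 14 13 1)(11 15))^74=(15)(0 14 3 13 8 1 7)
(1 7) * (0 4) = (0 4)(1 7) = [4, 7, 2, 3, 0, 5, 6, 1]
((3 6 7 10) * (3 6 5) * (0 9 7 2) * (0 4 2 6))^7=(0 10 7 9)(2 4)(3 5)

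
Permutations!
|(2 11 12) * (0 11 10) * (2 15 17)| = |(0 11 12 15 17 2 10)| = 7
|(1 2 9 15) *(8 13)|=4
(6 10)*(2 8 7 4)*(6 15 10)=(2 8 7 4)(10 15)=[0, 1, 8, 3, 2, 5, 6, 4, 7, 9, 15, 11, 12, 13, 14, 10]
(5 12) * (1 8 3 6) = (1 8 3 6)(5 12) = [0, 8, 2, 6, 4, 12, 1, 7, 3, 9, 10, 11, 5]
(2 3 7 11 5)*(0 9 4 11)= (0 9 4 11 5 2 3 7)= [9, 1, 3, 7, 11, 2, 6, 0, 8, 4, 10, 5]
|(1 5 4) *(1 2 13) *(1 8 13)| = 4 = |(1 5 4 2)(8 13)|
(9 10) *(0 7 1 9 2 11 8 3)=(0 7 1 9 10 2 11 8 3)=[7, 9, 11, 0, 4, 5, 6, 1, 3, 10, 2, 8]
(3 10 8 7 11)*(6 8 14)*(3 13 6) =(3 10 14)(6 8 7 11 13) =[0, 1, 2, 10, 4, 5, 8, 11, 7, 9, 14, 13, 12, 6, 3]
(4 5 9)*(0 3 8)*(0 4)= [3, 1, 2, 8, 5, 9, 6, 7, 4, 0]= (0 3 8 4 5 9)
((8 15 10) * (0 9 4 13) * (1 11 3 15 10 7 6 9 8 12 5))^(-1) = (0 13 4 9 6 7 15 3 11 1 5 12 10 8) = ((0 8 10 12 5 1 11 3 15 7 6 9 4 13))^(-1)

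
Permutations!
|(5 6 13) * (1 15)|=6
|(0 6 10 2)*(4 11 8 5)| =4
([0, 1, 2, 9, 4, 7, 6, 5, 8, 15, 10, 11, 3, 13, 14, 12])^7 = (3 12 15 9)(5 7)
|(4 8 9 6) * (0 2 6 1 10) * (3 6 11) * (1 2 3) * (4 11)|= |(0 3 6 11 1 10)(2 4 8 9)|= 12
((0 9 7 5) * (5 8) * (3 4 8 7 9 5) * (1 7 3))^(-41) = ((9)(0 5)(1 7 3 4 8))^(-41) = (9)(0 5)(1 8 4 3 7)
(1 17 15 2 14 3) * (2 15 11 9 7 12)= (1 17 11 9 7 12 2 14 3)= [0, 17, 14, 1, 4, 5, 6, 12, 8, 7, 10, 9, 2, 13, 3, 15, 16, 11]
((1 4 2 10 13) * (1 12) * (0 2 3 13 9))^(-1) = ((0 2 10 9)(1 4 3 13 12))^(-1) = (0 9 10 2)(1 12 13 3 4)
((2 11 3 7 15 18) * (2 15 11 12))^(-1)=((2 12)(3 7 11)(15 18))^(-1)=(2 12)(3 11 7)(15 18)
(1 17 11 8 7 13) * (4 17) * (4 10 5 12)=(1 10 5 12 4 17 11 8 7 13)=[0, 10, 2, 3, 17, 12, 6, 13, 7, 9, 5, 8, 4, 1, 14, 15, 16, 11]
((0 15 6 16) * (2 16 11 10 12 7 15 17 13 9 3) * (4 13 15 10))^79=((0 17 15 6 11 4 13 9 3 2 16)(7 10 12))^79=(0 15 11 13 3 16 17 6 4 9 2)(7 10 12)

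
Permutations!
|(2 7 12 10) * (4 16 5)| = 12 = |(2 7 12 10)(4 16 5)|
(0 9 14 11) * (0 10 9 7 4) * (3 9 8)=(0 7 4)(3 9 14 11 10 8)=[7, 1, 2, 9, 0, 5, 6, 4, 3, 14, 8, 10, 12, 13, 11]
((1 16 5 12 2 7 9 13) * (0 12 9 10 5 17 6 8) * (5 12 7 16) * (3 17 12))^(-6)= ((0 7 10 3 17 6 8)(1 5 9 13)(2 16 12))^(-6)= (0 7 10 3 17 6 8)(1 9)(5 13)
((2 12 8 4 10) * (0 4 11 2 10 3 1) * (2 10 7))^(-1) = ((0 4 3 1)(2 12 8 11 10 7))^(-1) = (0 1 3 4)(2 7 10 11 8 12)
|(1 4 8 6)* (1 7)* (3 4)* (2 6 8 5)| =7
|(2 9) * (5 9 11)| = |(2 11 5 9)| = 4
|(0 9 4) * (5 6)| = 6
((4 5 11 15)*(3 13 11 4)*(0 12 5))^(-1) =(0 4 5 12)(3 15 11 13)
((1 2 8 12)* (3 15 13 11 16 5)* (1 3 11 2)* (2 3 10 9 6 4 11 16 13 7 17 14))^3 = (2 10 4 3 17 8 9 11 15 14 12 6 13 7)(5 16)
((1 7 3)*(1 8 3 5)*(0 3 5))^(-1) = (0 7 1 5 8 3)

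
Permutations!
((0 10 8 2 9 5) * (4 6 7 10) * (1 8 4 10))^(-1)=(0 5 9 2 8 1 7 6 4 10)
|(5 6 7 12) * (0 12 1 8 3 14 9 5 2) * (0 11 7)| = |(0 12 2 11 7 1 8 3 14 9 5 6)| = 12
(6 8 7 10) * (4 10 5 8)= (4 10 6)(5 8 7)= [0, 1, 2, 3, 10, 8, 4, 5, 7, 9, 6]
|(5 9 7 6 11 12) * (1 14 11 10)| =9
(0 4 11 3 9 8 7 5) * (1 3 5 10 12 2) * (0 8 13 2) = (0 4 11 5 8 7 10 12)(1 3 9 13 2) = [4, 3, 1, 9, 11, 8, 6, 10, 7, 13, 12, 5, 0, 2]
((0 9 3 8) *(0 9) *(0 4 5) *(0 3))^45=((0 4 5 3 8 9))^45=(0 3)(4 8)(5 9)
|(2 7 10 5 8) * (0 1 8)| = 7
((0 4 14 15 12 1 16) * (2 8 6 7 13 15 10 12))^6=(0 16 1 12 10 14 4)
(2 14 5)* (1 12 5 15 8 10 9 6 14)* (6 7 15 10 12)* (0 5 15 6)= [5, 0, 1, 3, 4, 2, 14, 6, 12, 7, 9, 11, 15, 13, 10, 8]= (0 5 2 1)(6 14 10 9 7)(8 12 15)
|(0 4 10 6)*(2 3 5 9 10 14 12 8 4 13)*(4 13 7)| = 13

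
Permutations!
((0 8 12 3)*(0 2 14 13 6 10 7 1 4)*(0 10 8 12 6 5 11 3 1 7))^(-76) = ((0 12 1 4 10)(2 14 13 5 11 3)(6 8))^(-76) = (0 10 4 1 12)(2 13 11)(3 14 5)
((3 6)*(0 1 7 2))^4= ((0 1 7 2)(3 6))^4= (7)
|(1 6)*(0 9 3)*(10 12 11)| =6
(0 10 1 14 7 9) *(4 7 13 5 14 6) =(0 10 1 6 4 7 9)(5 14 13) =[10, 6, 2, 3, 7, 14, 4, 9, 8, 0, 1, 11, 12, 5, 13]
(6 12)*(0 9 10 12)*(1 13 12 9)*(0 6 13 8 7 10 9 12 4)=(0 1 8 7 10 12 13 4)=[1, 8, 2, 3, 0, 5, 6, 10, 7, 9, 12, 11, 13, 4]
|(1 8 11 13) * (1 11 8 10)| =|(1 10)(11 13)| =2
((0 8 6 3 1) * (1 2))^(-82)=(0 6 2)(1 8 3)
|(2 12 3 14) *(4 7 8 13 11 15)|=|(2 12 3 14)(4 7 8 13 11 15)|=12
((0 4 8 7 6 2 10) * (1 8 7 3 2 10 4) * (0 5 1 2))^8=(0 8 5 6 4)(1 10 7 2 3)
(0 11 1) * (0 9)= [11, 9, 2, 3, 4, 5, 6, 7, 8, 0, 10, 1]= (0 11 1 9)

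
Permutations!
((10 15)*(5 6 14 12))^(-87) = ((5 6 14 12)(10 15))^(-87) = (5 6 14 12)(10 15)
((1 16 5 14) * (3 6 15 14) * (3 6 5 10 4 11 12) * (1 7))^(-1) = (1 7 14 15 6 5 3 12 11 4 10 16)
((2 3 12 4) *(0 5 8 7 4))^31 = (0 12 3 2 4 7 8 5)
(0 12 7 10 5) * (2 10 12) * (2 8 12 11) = (0 8 12 7 11 2 10 5) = [8, 1, 10, 3, 4, 0, 6, 11, 12, 9, 5, 2, 7]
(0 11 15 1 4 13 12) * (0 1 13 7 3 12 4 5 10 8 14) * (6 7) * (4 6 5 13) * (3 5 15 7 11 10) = (0 10 8 14)(1 13 6 11 7 5 3 12)(4 15) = [10, 13, 2, 12, 15, 3, 11, 5, 14, 9, 8, 7, 1, 6, 0, 4]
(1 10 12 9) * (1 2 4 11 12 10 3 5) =[0, 3, 4, 5, 11, 1, 6, 7, 8, 2, 10, 12, 9] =(1 3 5)(2 4 11 12 9)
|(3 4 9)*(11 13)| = |(3 4 9)(11 13)| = 6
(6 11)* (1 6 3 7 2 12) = [0, 6, 12, 7, 4, 5, 11, 2, 8, 9, 10, 3, 1] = (1 6 11 3 7 2 12)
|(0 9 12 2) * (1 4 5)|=|(0 9 12 2)(1 4 5)|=12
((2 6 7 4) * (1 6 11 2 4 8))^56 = (11)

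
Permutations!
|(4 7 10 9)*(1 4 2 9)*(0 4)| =|(0 4 7 10 1)(2 9)| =10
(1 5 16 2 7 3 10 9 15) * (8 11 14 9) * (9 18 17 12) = [0, 5, 7, 10, 4, 16, 6, 3, 11, 15, 8, 14, 9, 13, 18, 1, 2, 12, 17] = (1 5 16 2 7 3 10 8 11 14 18 17 12 9 15)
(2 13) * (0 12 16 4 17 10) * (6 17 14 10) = (0 12 16 4 14 10)(2 13)(6 17) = [12, 1, 13, 3, 14, 5, 17, 7, 8, 9, 0, 11, 16, 2, 10, 15, 4, 6]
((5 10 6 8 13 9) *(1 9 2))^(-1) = (1 2 13 8 6 10 5 9)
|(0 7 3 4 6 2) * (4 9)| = 7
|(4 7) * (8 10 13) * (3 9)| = 6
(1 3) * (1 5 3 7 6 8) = (1 7 6 8)(3 5) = [0, 7, 2, 5, 4, 3, 8, 6, 1]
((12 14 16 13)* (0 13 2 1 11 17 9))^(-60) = ((0 13 12 14 16 2 1 11 17 9))^(-60) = (17)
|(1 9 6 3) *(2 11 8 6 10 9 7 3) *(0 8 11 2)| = |(11)(0 8 6)(1 7 3)(9 10)| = 6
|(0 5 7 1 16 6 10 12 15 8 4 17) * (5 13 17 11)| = |(0 13 17)(1 16 6 10 12 15 8 4 11 5 7)| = 33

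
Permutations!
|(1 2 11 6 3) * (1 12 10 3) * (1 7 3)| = |(1 2 11 6 7 3 12 10)| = 8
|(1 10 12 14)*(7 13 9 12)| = |(1 10 7 13 9 12 14)| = 7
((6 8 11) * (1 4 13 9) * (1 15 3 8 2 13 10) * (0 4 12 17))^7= (0 4 10 1 12 17)(2 6 11 8 3 15 9 13)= ((0 4 10 1 12 17)(2 13 9 15 3 8 11 6))^7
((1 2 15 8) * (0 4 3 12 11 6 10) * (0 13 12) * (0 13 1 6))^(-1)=((0 4 3 13 12 11)(1 2 15 8 6 10))^(-1)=(0 11 12 13 3 4)(1 10 6 8 15 2)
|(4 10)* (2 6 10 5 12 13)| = 7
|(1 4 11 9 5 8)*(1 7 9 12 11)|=4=|(1 4)(5 8 7 9)(11 12)|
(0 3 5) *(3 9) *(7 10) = (0 9 3 5)(7 10) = [9, 1, 2, 5, 4, 0, 6, 10, 8, 3, 7]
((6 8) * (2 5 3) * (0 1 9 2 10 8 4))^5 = (0 3)(1 10)(2 6)(4 5)(8 9)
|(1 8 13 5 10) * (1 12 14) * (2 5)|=8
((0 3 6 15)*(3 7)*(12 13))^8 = ((0 7 3 6 15)(12 13))^8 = (0 6 7 15 3)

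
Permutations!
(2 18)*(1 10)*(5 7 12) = (1 10)(2 18)(5 7 12) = [0, 10, 18, 3, 4, 7, 6, 12, 8, 9, 1, 11, 5, 13, 14, 15, 16, 17, 2]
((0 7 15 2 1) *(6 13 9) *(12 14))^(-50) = (15)(6 13 9)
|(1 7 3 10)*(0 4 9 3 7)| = 6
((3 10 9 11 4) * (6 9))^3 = ((3 10 6 9 11 4))^3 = (3 9)(4 6)(10 11)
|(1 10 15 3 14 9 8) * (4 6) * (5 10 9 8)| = |(1 9 5 10 15 3 14 8)(4 6)| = 8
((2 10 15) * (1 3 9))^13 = (1 3 9)(2 10 15)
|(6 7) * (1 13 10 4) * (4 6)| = 6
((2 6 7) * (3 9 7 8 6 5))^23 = ((2 5 3 9 7)(6 8))^23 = (2 9 5 7 3)(6 8)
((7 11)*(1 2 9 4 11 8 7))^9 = (1 11 4 9 2)(7 8)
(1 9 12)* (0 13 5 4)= (0 13 5 4)(1 9 12)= [13, 9, 2, 3, 0, 4, 6, 7, 8, 12, 10, 11, 1, 5]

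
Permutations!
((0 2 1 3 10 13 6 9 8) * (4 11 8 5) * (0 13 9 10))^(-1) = (0 3 1 2)(4 5 9 10 6 13 8 11)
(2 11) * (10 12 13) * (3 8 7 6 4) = (2 11)(3 8 7 6 4)(10 12 13) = [0, 1, 11, 8, 3, 5, 4, 6, 7, 9, 12, 2, 13, 10]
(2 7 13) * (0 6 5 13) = (0 6 5 13 2 7) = [6, 1, 7, 3, 4, 13, 5, 0, 8, 9, 10, 11, 12, 2]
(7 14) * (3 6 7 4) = (3 6 7 14 4) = [0, 1, 2, 6, 3, 5, 7, 14, 8, 9, 10, 11, 12, 13, 4]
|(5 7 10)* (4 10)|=4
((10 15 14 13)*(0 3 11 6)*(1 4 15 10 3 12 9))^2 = (0 9 4 14 3 6 12 1 15 13 11)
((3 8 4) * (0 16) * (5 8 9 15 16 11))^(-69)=(0 8 9)(3 16 5)(4 15 11)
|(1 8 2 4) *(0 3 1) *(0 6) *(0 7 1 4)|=|(0 3 4 6 7 1 8 2)|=8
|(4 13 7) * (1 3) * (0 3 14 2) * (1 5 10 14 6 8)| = 6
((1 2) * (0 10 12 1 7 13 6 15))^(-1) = (0 15 6 13 7 2 1 12 10)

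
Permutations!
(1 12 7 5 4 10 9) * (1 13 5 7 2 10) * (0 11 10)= (0 11 10 9 13 5 4 1 12 2)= [11, 12, 0, 3, 1, 4, 6, 7, 8, 13, 9, 10, 2, 5]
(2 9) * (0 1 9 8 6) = (0 1 9 2 8 6) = [1, 9, 8, 3, 4, 5, 0, 7, 6, 2]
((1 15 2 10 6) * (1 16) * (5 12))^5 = (1 16 6 10 2 15)(5 12)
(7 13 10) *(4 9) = (4 9)(7 13 10) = [0, 1, 2, 3, 9, 5, 6, 13, 8, 4, 7, 11, 12, 10]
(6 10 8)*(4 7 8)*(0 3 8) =(0 3 8 6 10 4 7) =[3, 1, 2, 8, 7, 5, 10, 0, 6, 9, 4]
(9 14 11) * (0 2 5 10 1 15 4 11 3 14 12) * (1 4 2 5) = (0 5 10 4 11 9 12)(1 15 2)(3 14) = [5, 15, 1, 14, 11, 10, 6, 7, 8, 12, 4, 9, 0, 13, 3, 2]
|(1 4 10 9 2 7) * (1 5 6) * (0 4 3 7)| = 5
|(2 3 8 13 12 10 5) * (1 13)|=8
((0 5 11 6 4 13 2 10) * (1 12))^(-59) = (0 13 11 10 4 5 2 6)(1 12) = ((0 5 11 6 4 13 2 10)(1 12))^(-59)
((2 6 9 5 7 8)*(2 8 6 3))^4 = ((2 3)(5 7 6 9))^4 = (9)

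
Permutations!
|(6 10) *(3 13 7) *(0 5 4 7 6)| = 8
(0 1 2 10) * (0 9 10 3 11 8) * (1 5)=[5, 2, 3, 11, 4, 1, 6, 7, 0, 10, 9, 8]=(0 5 1 2 3 11 8)(9 10)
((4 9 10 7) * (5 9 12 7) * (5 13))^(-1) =((4 12 7)(5 9 10 13))^(-1) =(4 7 12)(5 13 10 9)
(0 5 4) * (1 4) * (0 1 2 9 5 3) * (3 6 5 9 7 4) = [6, 3, 7, 0, 1, 2, 5, 4, 8, 9] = (9)(0 6 5 2 7 4 1 3)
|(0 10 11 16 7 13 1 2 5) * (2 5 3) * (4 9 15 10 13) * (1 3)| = |(0 13 3 2 1 5)(4 9 15 10 11 16 7)| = 42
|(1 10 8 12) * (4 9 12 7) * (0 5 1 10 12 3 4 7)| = |(0 5 1 12 10 8)(3 4 9)| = 6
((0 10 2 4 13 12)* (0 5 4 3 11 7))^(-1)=(0 7 11 3 2 10)(4 5 12 13)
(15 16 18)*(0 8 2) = (0 8 2)(15 16 18) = [8, 1, 0, 3, 4, 5, 6, 7, 2, 9, 10, 11, 12, 13, 14, 16, 18, 17, 15]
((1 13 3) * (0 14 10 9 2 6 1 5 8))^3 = ((0 14 10 9 2 6 1 13 3 5 8))^3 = (0 9 1 5 14 2 13 8 10 6 3)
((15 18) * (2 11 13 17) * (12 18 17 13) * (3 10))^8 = ((2 11 12 18 15 17)(3 10))^8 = (2 12 15)(11 18 17)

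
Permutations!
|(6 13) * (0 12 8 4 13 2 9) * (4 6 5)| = |(0 12 8 6 2 9)(4 13 5)| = 6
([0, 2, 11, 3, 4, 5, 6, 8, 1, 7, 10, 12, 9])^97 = (1 8 7 9 12 11 2)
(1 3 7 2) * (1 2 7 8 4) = [0, 3, 2, 8, 1, 5, 6, 7, 4] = (1 3 8 4)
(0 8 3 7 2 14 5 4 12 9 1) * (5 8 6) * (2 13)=[6, 0, 14, 7, 12, 4, 5, 13, 3, 1, 10, 11, 9, 2, 8]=(0 6 5 4 12 9 1)(2 14 8 3 7 13)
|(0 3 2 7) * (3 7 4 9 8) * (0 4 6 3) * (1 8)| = |(0 7 4 9 1 8)(2 6 3)| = 6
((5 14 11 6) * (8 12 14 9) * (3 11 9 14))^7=((3 11 6 5 14 9 8 12))^7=(3 12 8 9 14 5 6 11)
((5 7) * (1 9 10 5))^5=((1 9 10 5 7))^5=(10)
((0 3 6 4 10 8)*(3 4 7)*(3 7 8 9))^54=((0 4 10 9 3 6 8))^54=(0 6 9 4 8 3 10)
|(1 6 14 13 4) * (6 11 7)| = |(1 11 7 6 14 13 4)| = 7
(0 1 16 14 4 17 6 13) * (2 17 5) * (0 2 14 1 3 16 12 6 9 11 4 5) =[3, 12, 17, 16, 0, 14, 13, 7, 8, 11, 10, 4, 6, 2, 5, 15, 1, 9] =(0 3 16 1 12 6 13 2 17 9 11 4)(5 14)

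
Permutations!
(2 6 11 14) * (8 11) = (2 6 8 11 14) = [0, 1, 6, 3, 4, 5, 8, 7, 11, 9, 10, 14, 12, 13, 2]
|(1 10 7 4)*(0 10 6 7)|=4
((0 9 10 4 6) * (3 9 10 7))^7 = (0 6 4 10)(3 9 7)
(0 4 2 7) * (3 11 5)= [4, 1, 7, 11, 2, 3, 6, 0, 8, 9, 10, 5]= (0 4 2 7)(3 11 5)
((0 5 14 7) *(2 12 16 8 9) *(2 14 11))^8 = ((0 5 11 2 12 16 8 9 14 7))^8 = (0 14 8 12 11)(2 5 7 9 16)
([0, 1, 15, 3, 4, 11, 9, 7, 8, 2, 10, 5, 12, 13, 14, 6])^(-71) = (2 15 6 9)(5 11)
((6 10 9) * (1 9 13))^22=((1 9 6 10 13))^22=(1 6 13 9 10)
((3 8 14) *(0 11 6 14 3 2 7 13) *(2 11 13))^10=(6 14 11)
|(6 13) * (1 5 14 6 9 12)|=7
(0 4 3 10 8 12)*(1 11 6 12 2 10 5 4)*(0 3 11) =[1, 0, 10, 5, 11, 4, 12, 7, 2, 9, 8, 6, 3] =(0 1)(2 10 8)(3 5 4 11 6 12)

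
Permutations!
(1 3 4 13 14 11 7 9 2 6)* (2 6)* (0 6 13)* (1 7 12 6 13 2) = [13, 3, 1, 4, 0, 5, 7, 9, 8, 2, 10, 12, 6, 14, 11] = (0 13 14 11 12 6 7 9 2 1 3 4)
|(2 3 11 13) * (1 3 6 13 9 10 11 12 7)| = 12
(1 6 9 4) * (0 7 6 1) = (0 7 6 9 4) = [7, 1, 2, 3, 0, 5, 9, 6, 8, 4]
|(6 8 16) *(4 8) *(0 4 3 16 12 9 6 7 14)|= |(0 4 8 12 9 6 3 16 7 14)|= 10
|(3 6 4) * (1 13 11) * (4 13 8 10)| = 8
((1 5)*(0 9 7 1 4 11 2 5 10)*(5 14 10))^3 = ((0 9 7 1 5 4 11 2 14 10))^3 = (0 1 11 10 7 4 14 9 5 2)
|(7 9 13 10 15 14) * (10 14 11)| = |(7 9 13 14)(10 15 11)| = 12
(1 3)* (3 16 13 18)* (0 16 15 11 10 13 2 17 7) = (0 16 2 17 7)(1 15 11 10 13 18 3) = [16, 15, 17, 1, 4, 5, 6, 0, 8, 9, 13, 10, 12, 18, 14, 11, 2, 7, 3]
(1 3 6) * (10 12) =[0, 3, 2, 6, 4, 5, 1, 7, 8, 9, 12, 11, 10] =(1 3 6)(10 12)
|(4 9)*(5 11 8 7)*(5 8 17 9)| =|(4 5 11 17 9)(7 8)| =10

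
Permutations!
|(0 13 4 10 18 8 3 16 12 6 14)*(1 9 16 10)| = |(0 13 4 1 9 16 12 6 14)(3 10 18 8)| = 36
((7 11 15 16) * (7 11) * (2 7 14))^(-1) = ((2 7 14)(11 15 16))^(-1) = (2 14 7)(11 16 15)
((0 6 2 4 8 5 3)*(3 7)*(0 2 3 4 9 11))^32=(0 3 9)(2 11 6)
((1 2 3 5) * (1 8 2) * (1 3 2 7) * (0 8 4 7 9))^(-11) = (0 8 9)(1 7 4 5 3) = ((0 8 9)(1 3 5 4 7))^(-11)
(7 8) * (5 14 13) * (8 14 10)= (5 10 8 7 14 13)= [0, 1, 2, 3, 4, 10, 6, 14, 7, 9, 8, 11, 12, 5, 13]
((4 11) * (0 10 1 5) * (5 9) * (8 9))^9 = ((0 10 1 8 9 5)(4 11))^9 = (0 8)(1 5)(4 11)(9 10)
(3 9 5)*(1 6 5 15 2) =(1 6 5 3 9 15 2) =[0, 6, 1, 9, 4, 3, 5, 7, 8, 15, 10, 11, 12, 13, 14, 2]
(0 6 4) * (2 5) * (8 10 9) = [6, 1, 5, 3, 0, 2, 4, 7, 10, 8, 9] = (0 6 4)(2 5)(8 10 9)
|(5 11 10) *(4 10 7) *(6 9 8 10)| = |(4 6 9 8 10 5 11 7)| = 8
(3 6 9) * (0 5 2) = (0 5 2)(3 6 9) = [5, 1, 0, 6, 4, 2, 9, 7, 8, 3]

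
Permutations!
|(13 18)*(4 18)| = 3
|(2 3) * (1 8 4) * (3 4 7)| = 6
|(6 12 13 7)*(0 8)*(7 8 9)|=|(0 9 7 6 12 13 8)|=7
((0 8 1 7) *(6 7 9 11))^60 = (0 11 8 6 1 7 9)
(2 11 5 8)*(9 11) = [0, 1, 9, 3, 4, 8, 6, 7, 2, 11, 10, 5] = (2 9 11 5 8)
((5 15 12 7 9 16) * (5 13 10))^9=(5 15 12 7 9 16 13 10)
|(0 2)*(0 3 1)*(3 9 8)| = |(0 2 9 8 3 1)| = 6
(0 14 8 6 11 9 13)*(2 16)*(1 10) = (0 14 8 6 11 9 13)(1 10)(2 16) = [14, 10, 16, 3, 4, 5, 11, 7, 6, 13, 1, 9, 12, 0, 8, 15, 2]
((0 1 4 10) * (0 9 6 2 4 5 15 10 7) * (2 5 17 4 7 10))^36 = (0 4 6 2 1 10 5 7 17 9 15)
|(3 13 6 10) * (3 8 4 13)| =5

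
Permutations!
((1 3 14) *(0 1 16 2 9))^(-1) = ((0 1 3 14 16 2 9))^(-1) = (0 9 2 16 14 3 1)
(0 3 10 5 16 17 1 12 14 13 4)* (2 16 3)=(0 2 16 17 1 12 14 13 4)(3 10 5)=[2, 12, 16, 10, 0, 3, 6, 7, 8, 9, 5, 11, 14, 4, 13, 15, 17, 1]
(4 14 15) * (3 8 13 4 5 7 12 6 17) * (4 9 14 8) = [0, 1, 2, 4, 8, 7, 17, 12, 13, 14, 10, 11, 6, 9, 15, 5, 16, 3] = (3 4 8 13 9 14 15 5 7 12 6 17)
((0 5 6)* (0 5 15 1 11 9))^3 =((0 15 1 11 9)(5 6))^3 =(0 11 15 9 1)(5 6)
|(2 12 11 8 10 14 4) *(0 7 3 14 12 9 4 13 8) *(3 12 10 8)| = 12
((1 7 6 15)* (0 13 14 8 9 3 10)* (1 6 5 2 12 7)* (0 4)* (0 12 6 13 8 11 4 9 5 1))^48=(0 4 15 8 12 13 5 7 14 2 1 11 6)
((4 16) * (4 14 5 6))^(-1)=(4 6 5 14 16)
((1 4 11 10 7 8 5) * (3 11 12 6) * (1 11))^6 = ((1 4 12 6 3)(5 11 10 7 8))^6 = (1 4 12 6 3)(5 11 10 7 8)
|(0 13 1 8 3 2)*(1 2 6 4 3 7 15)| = 12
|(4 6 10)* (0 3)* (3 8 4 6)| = |(0 8 4 3)(6 10)| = 4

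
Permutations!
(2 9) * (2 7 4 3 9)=(3 9 7 4)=[0, 1, 2, 9, 3, 5, 6, 4, 8, 7]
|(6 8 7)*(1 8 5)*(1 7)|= |(1 8)(5 7 6)|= 6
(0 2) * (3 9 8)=(0 2)(3 9 8)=[2, 1, 0, 9, 4, 5, 6, 7, 3, 8]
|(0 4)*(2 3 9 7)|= 4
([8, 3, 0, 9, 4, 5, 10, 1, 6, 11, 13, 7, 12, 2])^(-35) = (0 8 6 10 13 2)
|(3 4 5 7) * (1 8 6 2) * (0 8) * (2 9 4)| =10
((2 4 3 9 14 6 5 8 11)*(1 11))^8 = (1 5 14 3 2)(4 11 8 6 9)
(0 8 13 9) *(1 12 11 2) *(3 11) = (0 8 13 9)(1 12 3 11 2) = [8, 12, 1, 11, 4, 5, 6, 7, 13, 0, 10, 2, 3, 9]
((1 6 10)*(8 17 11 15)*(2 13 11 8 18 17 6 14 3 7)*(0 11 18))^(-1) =((0 11 15)(1 14 3 7 2 13 18 17 8 6 10))^(-1) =(0 15 11)(1 10 6 8 17 18 13 2 7 3 14)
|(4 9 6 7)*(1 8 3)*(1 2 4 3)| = 6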